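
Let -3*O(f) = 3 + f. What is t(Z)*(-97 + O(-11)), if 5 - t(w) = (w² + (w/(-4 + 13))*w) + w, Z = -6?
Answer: 8207/3 ≈ 2735.7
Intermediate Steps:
t(w) = 5 - w - 10*w²/9 (t(w) = 5 - ((w² + (w/(-4 + 13))*w) + w) = 5 - ((w² + (w/9)*w) + w) = 5 - ((w² + w²/9) + w) = 5 - (10*w²/9 + w) = 5 - (w + 10*w²/9) = 5 + (-w - 10*w²/9) = 5 - w - 10*w²/9)
O(f) = -1 - f/3 (O(f) = -(3 + f)/3 = -1 - f/3)
t(Z)*(-97 + O(-11)) = (5 - 1*(-6) - 10/9*(-6)²)*(-97 + (-1 - ⅓*(-11))) = (5 + 6 - 10/9*36)*(-97 + (-1 + 11/3)) = (5 + 6 - 40)*(-97 + 8/3) = -29*(-283/3) = 8207/3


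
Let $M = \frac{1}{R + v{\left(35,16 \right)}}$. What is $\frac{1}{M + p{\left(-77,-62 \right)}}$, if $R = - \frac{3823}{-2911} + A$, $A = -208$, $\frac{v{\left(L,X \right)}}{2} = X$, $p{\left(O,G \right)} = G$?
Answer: $- \frac{508513}{31530717} \approx -0.016128$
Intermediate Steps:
$v{\left(L,X \right)} = 2 X$
$R = - \frac{601665}{2911}$ ($R = - \frac{3823}{-2911} - 208 = \left(-3823\right) \left(- \frac{1}{2911}\right) - 208 = \frac{3823}{2911} - 208 = - \frac{601665}{2911} \approx -206.69$)
$M = - \frac{2911}{508513}$ ($M = \frac{1}{- \frac{601665}{2911} + 2 \cdot 16} = \frac{1}{- \frac{601665}{2911} + 32} = \frac{1}{- \frac{508513}{2911}} = - \frac{2911}{508513} \approx -0.0057245$)
$\frac{1}{M + p{\left(-77,-62 \right)}} = \frac{1}{- \frac{2911}{508513} - 62} = \frac{1}{- \frac{31530717}{508513}} = - \frac{508513}{31530717}$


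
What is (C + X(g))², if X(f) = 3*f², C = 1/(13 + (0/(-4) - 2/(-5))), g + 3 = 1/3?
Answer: 18515809/40401 ≈ 458.30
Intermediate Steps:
g = -8/3 (g = -3 + 1/3 = -3 + ⅓ = -8/3 ≈ -2.6667)
C = 5/67 (C = 1/(13 + (0*(-¼) - 2*(-⅕))) = 1/(13 + (0 + ⅖)) = 1/(13 + ⅖) = 1/(67/5) = 5/67 ≈ 0.074627)
(C + X(g))² = (5/67 + 3*(-8/3)²)² = (5/67 + 3*(64/9))² = (5/67 + 64/3)² = (4303/201)² = 18515809/40401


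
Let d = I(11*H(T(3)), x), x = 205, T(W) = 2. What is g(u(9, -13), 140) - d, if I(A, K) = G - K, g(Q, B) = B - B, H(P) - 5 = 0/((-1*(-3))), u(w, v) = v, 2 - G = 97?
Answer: 300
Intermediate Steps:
G = -95 (G = 2 - 1*97 = 2 - 97 = -95)
H(P) = 5 (H(P) = 5 + 0/((-1*(-3))) = 5 + 0/3 = 5 + 0*(⅓) = 5 + 0 = 5)
g(Q, B) = 0
I(A, K) = -95 - K
d = -300 (d = -95 - 1*205 = -95 - 205 = -300)
g(u(9, -13), 140) - d = 0 - 1*(-300) = 0 + 300 = 300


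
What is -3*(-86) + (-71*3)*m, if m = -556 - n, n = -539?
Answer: 3879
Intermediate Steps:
m = -17 (m = -556 - 1*(-539) = -556 + 539 = -17)
-3*(-86) + (-71*3)*m = -3*(-86) - 71*3*(-17) = 258 - 213*(-17) = 258 + 3621 = 3879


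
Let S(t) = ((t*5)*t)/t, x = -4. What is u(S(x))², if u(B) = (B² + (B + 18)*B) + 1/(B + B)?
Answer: 309724801/1600 ≈ 1.9358e+5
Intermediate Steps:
S(t) = 5*t (S(t) = ((5*t)*t)/t = (5*t²)/t = 5*t)
u(B) = B² + 1/(2*B) + B*(18 + B) (u(B) = (B² + (18 + B)*B) + 1/(2*B) = (B² + B*(18 + B)) + 1/(2*B) = B² + 1/(2*B) + B*(18 + B))
u(S(x))² = ((1 + 4*(5*(-4))²*(9 + 5*(-4)))/(2*((5*(-4)))))² = ((½)*(1 + 4*(-20)²*(9 - 20))/(-20))² = ((½)*(-1/20)*(1 + 4*400*(-11)))² = ((½)*(-1/20)*(1 - 17600))² = ((½)*(-1/20)*(-17599))² = (17599/40)² = 309724801/1600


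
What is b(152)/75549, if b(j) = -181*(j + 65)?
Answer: -39277/75549 ≈ -0.51989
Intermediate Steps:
b(j) = -11765 - 181*j (b(j) = -181*(65 + j) = -11765 - 181*j)
b(152)/75549 = (-11765 - 181*152)/75549 = (-11765 - 27512)*(1/75549) = -39277*1/75549 = -39277/75549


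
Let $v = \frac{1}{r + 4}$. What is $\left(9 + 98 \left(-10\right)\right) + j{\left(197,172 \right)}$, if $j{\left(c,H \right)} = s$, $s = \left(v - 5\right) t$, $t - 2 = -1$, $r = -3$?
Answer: $-975$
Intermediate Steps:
$v = 1$ ($v = \frac{1}{-3 + 4} = 1^{-1} = 1$)
$t = 1$ ($t = 2 - 1 = 1$)
$s = -4$ ($s = \left(1 - 5\right) 1 = \left(-4\right) 1 = -4$)
$j{\left(c,H \right)} = -4$
$\left(9 + 98 \left(-10\right)\right) + j{\left(197,172 \right)} = \left(9 + 98 \left(-10\right)\right) - 4 = \left(9 - 980\right) - 4 = -971 - 4 = -975$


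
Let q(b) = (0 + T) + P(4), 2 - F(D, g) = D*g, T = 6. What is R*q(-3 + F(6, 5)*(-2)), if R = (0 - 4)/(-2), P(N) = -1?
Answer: 10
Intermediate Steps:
F(D, g) = 2 - D*g
q(b) = 5 (q(b) = (0 + 6) - 1 = 6 - 1 = 5)
R = 2 (R = -4*(-½) = 2)
R*q(-3 + F(6, 5)*(-2)) = 2*5 = 10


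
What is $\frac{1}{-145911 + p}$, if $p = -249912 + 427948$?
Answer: $\frac{1}{32125} \approx 3.1128 \cdot 10^{-5}$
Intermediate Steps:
$p = 178036$
$\frac{1}{-145911 + p} = \frac{1}{-145911 + 178036} = \frac{1}{32125}$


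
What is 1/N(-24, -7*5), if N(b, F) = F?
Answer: -1/35 ≈ -0.028571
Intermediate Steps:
1/N(-24, -7*5) = 1/(-7*5) = 1/(-35) = -1/35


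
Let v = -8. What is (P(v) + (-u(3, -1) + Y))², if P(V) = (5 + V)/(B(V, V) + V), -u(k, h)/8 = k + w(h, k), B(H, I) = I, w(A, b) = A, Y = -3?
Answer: 44521/256 ≈ 173.91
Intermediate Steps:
u(k, h) = -8*h - 8*k (u(k, h) = -8*(k + h) = -8*(h + k) = -8*h - 8*k)
P(V) = (5 + V)/(2*V) (P(V) = (5 + V)/(V + V) = (5 + V)/((2*V)) = (5 + V)*(1/(2*V)) = (5 + V)/(2*V))
(P(v) + (-u(3, -1) + Y))² = ((½)*(5 - 8)/(-8) + (-(-8*(-1) - 8*3) - 3))² = ((½)*(-⅛)*(-3) + (-(8 - 24) - 3))² = (3/16 + (-1*(-16) - 3))² = (3/16 + (16 - 3))² = (3/16 + 13)² = (211/16)² = 44521/256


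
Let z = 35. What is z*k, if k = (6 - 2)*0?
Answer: 0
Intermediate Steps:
k = 0 (k = 4*0 = 0)
z*k = 35*0 = 0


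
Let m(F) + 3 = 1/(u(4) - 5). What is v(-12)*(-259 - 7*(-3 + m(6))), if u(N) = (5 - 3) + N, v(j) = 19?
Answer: -4256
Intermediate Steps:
u(N) = 2 + N
m(F) = -2 (m(F) = -3 + 1/((2 + 4) - 5) = -3 + 1/(6 - 5) = -3 + 1/1 = -3 + 1 = -2)
v(-12)*(-259 - 7*(-3 + m(6))) = 19*(-259 - 7*(-3 - 2)) = 19*(-259 - 7*(-5)) = 19*(-259 + 35) = 19*(-224) = -4256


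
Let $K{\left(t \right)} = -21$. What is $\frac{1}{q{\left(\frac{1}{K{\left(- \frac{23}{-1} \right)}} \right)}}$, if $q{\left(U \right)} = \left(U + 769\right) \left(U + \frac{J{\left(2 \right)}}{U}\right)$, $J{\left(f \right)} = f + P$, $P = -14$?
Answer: $\frac{441}{85439068} \approx 5.1616 \cdot 10^{-6}$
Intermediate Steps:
$J{\left(f \right)} = -14 + f$ ($J{\left(f \right)} = f - 14 = -14 + f$)
$q{\left(U \right)} = \left(769 + U\right) \left(U - \frac{12}{U}\right)$ ($q{\left(U \right)} = \left(U + 769\right) \left(U + \frac{-14 + 2}{U}\right) = \left(769 + U\right) \left(U - \frac{12}{U}\right)$)
$\frac{1}{q{\left(\frac{1}{K{\left(- \frac{23}{-1} \right)}} \right)}} = \frac{1}{-12 + \left(\frac{1}{-21}\right)^{2} - \frac{9228}{\frac{1}{-21}} + \frac{769}{-21}} = \frac{1}{-12 + \left(- \frac{1}{21}\right)^{2} - \frac{9228}{- \frac{1}{21}} + 769 \left(- \frac{1}{21}\right)} = \frac{1}{-12 + \frac{1}{441} - -193788 - \frac{769}{21}} = \frac{1}{-12 + \frac{1}{441} + 193788 - \frac{769}{21}} = \frac{1}{\frac{85439068}{441}} = \frac{441}{85439068}$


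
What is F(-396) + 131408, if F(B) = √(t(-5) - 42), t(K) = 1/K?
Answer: 131408 + I*√1055/5 ≈ 1.3141e+5 + 6.4962*I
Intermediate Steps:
F(B) = I*√1055/5 (F(B) = √(1/(-5) - 42) = √(-⅕ - 42) = √(-211/5) = I*√1055/5)
F(-396) + 131408 = I*√1055/5 + 131408 = 131408 + I*√1055/5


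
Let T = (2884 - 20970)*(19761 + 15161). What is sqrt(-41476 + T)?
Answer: 8*I*sqrt(9869387) ≈ 25132.0*I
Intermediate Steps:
T = -631599292 (T = -18086*34922 = -631599292)
sqrt(-41476 + T) = sqrt(-41476 - 631599292) = sqrt(-631640768) = 8*I*sqrt(9869387)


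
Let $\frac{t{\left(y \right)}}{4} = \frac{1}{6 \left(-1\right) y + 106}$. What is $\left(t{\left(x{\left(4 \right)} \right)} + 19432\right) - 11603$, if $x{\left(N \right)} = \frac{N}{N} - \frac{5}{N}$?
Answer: $\frac{1683243}{215} \approx 7829.0$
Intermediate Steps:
$x{\left(N \right)} = 1 - \frac{5}{N}$
$t{\left(y \right)} = \frac{4}{106 - 6 y}$ ($t{\left(y \right)} = \frac{4}{6 \left(-1\right) y + 106} = \frac{4}{- 6 y + 106} = \frac{4}{106 - 6 y}$)
$\left(t{\left(x{\left(4 \right)} \right)} + 19432\right) - 11603 = \left(- \frac{2}{-53 + 3 \frac{-5 + 4}{4}} + 19432\right) - 11603 = \left(- \frac{2}{-53 + 3 \cdot \frac{1}{4} \left(-1\right)} + 19432\right) - 11603 = \left(- \frac{2}{-53 + 3 \left(- \frac{1}{4}\right)} + 19432\right) - 11603 = \left(- \frac{2}{-53 - \frac{3}{4}} + 19432\right) - 11603 = \left(- \frac{2}{- \frac{215}{4}} + 19432\right) - 11603 = \left(\left(-2\right) \left(- \frac{4}{215}\right) + 19432\right) - 11603 = \left(\frac{8}{215} + 19432\right) - 11603 = \frac{4177888}{215} - 11603 = \frac{1683243}{215}$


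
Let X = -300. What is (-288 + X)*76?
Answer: -44688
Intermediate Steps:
(-288 + X)*76 = (-288 - 300)*76 = -588*76 = -44688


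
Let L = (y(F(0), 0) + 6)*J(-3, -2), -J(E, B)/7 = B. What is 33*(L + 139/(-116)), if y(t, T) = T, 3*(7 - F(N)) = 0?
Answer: 316965/116 ≈ 2732.5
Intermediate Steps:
F(N) = 7 (F(N) = 7 - 1/3*0 = 7 + 0 = 7)
J(E, B) = -7*B
L = 84 (L = (0 + 6)*(-7*(-2)) = 6*14 = 84)
33*(L + 139/(-116)) = 33*(84 + 139/(-116)) = 33*(84 + 139*(-1/116)) = 33*(84 - 139/116) = 33*(9605/116) = 316965/116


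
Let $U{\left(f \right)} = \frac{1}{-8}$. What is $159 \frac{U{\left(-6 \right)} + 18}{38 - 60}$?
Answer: $- \frac{2067}{16} \approx -129.19$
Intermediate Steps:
$U{\left(f \right)} = - \frac{1}{8}$
$159 \frac{U{\left(-6 \right)} + 18}{38 - 60} = 159 \frac{- \frac{1}{8} + 18}{38 - 60} = 159 \frac{143}{8 \left(-22\right)} = 159 \cdot \frac{143}{8} \left(- \frac{1}{22}\right) = 159 \left(- \frac{13}{16}\right) = - \frac{2067}{16}$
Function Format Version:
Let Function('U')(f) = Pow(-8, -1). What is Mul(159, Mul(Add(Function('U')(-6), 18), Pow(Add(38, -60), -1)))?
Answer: Rational(-2067, 16) ≈ -129.19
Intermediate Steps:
Function('U')(f) = Rational(-1, 8)
Mul(159, Mul(Add(Function('U')(-6), 18), Pow(Add(38, -60), -1))) = Mul(159, Mul(Add(Rational(-1, 8), 18), Pow(Add(38, -60), -1))) = Mul(159, Mul(Rational(143, 8), Pow(-22, -1))) = Mul(159, Mul(Rational(143, 8), Rational(-1, 22))) = Mul(159, Rational(-13, 16)) = Rational(-2067, 16)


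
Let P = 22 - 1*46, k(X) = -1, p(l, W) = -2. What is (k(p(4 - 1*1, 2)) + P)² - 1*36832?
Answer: -36207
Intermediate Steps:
P = -24 (P = 22 - 46 = -24)
(k(p(4 - 1*1, 2)) + P)² - 1*36832 = (-1 - 24)² - 1*36832 = (-25)² - 36832 = 625 - 36832 = -36207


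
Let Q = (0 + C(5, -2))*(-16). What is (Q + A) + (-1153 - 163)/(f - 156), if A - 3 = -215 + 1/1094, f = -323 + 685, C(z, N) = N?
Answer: -21002509/112682 ≈ -186.39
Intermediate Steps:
f = 362
Q = 32 (Q = (0 - 2)*(-16) = -2*(-16) = 32)
A = -231927/1094 (A = 3 + (-215 + 1/1094) = 3 - 235209/1094 = -231927/1094 ≈ -212.00)
(Q + A) + (-1153 - 163)/(f - 156) = (32 - 231927/1094) + (-1153 - 163)/(362 - 156) = -196919/1094 - 1316/206 = -196919/1094 - 1316*1/206 = -196919/1094 - 658/103 = -21002509/112682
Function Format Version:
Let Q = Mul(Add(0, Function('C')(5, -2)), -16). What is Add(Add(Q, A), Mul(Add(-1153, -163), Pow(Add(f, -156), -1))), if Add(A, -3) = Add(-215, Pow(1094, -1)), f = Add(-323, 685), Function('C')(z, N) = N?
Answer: Rational(-21002509, 112682) ≈ -186.39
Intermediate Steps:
f = 362
Q = 32 (Q = Mul(Add(0, -2), -16) = Mul(-2, -16) = 32)
A = Rational(-231927, 1094) (A = Add(3, Add(-215, Pow(1094, -1))) = Add(3, Add(-215, Rational(1, 1094))) = Add(3, Rational(-235209, 1094)) = Rational(-231927, 1094) ≈ -212.00)
Add(Add(Q, A), Mul(Add(-1153, -163), Pow(Add(f, -156), -1))) = Add(Add(32, Rational(-231927, 1094)), Mul(Add(-1153, -163), Pow(Add(362, -156), -1))) = Add(Rational(-196919, 1094), Mul(-1316, Pow(206, -1))) = Add(Rational(-196919, 1094), Mul(-1316, Rational(1, 206))) = Add(Rational(-196919, 1094), Rational(-658, 103)) = Rational(-21002509, 112682)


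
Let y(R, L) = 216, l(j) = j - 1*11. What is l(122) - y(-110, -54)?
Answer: -105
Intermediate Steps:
l(j) = -11 + j (l(j) = j - 11 = -11 + j)
l(122) - y(-110, -54) = (-11 + 122) - 1*216 = 111 - 216 = -105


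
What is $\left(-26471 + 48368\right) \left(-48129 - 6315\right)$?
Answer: $-1192160268$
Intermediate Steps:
$\left(-26471 + 48368\right) \left(-48129 - 6315\right) = 21897 \left(-54444\right) = -1192160268$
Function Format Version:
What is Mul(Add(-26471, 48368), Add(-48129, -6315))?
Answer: -1192160268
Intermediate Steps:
Mul(Add(-26471, 48368), Add(-48129, -6315)) = Mul(21897, -54444) = -1192160268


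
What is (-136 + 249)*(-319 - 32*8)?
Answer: -64975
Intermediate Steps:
(-136 + 249)*(-319 - 32*8) = 113*(-319 - 256) = 113*(-575) = -64975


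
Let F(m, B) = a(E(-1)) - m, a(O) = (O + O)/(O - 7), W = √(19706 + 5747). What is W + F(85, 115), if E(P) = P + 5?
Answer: -263/3 + √25453 ≈ 71.873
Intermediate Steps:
E(P) = 5 + P
W = √25453 ≈ 159.54
a(O) = 2*O/(-7 + O) (a(O) = (2*O)/(-7 + O) = 2*O/(-7 + O))
F(m, B) = -8/3 - m (F(m, B) = 2*(5 - 1)/(-7 + (5 - 1)) - m = 2*4/(-7 + 4) - m = 2*4/(-3) - m = 2*4*(-⅓) - m = -8/3 - m)
W + F(85, 115) = √25453 + (-8/3 - 1*85) = √25453 + (-8/3 - 85) = √25453 - 263/3 = -263/3 + √25453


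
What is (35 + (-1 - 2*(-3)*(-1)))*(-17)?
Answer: -476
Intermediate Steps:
(35 + (-1 - 2*(-3)*(-1)))*(-17) = (35 + (-1 + 6*(-1)))*(-17) = (35 + (-1 - 6))*(-17) = (35 - 7)*(-17) = 28*(-17) = -476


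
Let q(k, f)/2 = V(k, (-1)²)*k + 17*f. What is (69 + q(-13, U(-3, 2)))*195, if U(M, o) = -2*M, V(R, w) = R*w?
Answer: 119145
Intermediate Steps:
q(k, f) = 2*k² + 34*f (q(k, f) = 2*((k*(-1)²)*k + 17*f) = 2*((k*1)*k + 17*f) = 2*(k*k + 17*f) = 2*(k² + 17*f) = 2*k² + 34*f)
(69 + q(-13, U(-3, 2)))*195 = (69 + (2*(-13)² + 34*(-2*(-3))))*195 = (69 + (2*169 + 34*6))*195 = (69 + (338 + 204))*195 = (69 + 542)*195 = 611*195 = 119145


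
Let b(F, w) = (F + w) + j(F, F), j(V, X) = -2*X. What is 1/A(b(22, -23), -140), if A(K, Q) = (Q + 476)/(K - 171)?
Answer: -9/14 ≈ -0.64286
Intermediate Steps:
b(F, w) = w - F (b(F, w) = (F + w) - 2*F = w - F)
A(K, Q) = (476 + Q)/(-171 + K)
1/A(b(22, -23), -140) = 1/((476 - 140)/(-171 + (-23 - 1*22))) = 1/(336/(-171 + (-23 - 22))) = 1/(336/(-171 - 45)) = 1/(336/(-216)) = 1/(-1/216*336) = 1/(-14/9) = -9/14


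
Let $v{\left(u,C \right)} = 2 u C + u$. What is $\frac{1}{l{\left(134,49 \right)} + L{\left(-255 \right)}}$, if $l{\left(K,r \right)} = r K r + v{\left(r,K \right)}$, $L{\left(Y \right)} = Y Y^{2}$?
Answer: $- \frac{1}{16246460} \approx -6.1552 \cdot 10^{-8}$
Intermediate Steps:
$v{\left(u,C \right)} = u + 2 C u$ ($v{\left(u,C \right)} = 2 C u + u = u + 2 C u$)
$L{\left(Y \right)} = Y^{3}$
$l{\left(K,r \right)} = K r^{2} + r \left(1 + 2 K\right)$ ($l{\left(K,r \right)} = r K r + r \left(1 + 2 K\right) = K r r + r \left(1 + 2 K\right) = K r^{2} + r \left(1 + 2 K\right)$)
$\frac{1}{l{\left(134,49 \right)} + L{\left(-255 \right)}} = \frac{1}{49 \left(1 + 2 \cdot 134 + 134 \cdot 49\right) + \left(-255\right)^{3}} = \frac{1}{49 \left(1 + 268 + 6566\right) - 16581375} = \frac{1}{49 \cdot 6835 - 16581375} = \frac{1}{334915 - 16581375} = \frac{1}{-16246460} = - \frac{1}{16246460}$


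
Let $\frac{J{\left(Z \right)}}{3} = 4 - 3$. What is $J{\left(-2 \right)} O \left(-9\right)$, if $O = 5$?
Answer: $-135$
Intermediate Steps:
$J{\left(Z \right)} = 3$ ($J{\left(Z \right)} = 3 \left(4 - 3\right) = 3 \cdot 1 = 3$)
$J{\left(-2 \right)} O \left(-9\right) = 3 \cdot 5 \left(-9\right) = 15 \left(-9\right) = -135$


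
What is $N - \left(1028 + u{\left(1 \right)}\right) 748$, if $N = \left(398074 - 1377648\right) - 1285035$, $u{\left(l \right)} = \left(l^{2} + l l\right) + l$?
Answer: $-3035797$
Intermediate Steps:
$u{\left(l \right)} = l + 2 l^{2}$ ($u{\left(l \right)} = \left(l^{2} + l^{2}\right) + l = 2 l^{2} + l = l + 2 l^{2}$)
$N = -2264609$ ($N = -979574 - 1285035 = -2264609$)
$N - \left(1028 + u{\left(1 \right)}\right) 748 = -2264609 - \left(1028 + 1 \left(1 + 2 \cdot 1\right)\right) 748 = -2264609 - \left(1028 + 1 \left(1 + 2\right)\right) 748 = -2264609 - \left(1028 + 1 \cdot 3\right) 748 = -2264609 - \left(1028 + 3\right) 748 = -2264609 - 1031 \cdot 748 = -2264609 - 771188 = -3035797$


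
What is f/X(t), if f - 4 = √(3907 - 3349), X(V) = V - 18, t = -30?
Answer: -1/12 - √62/16 ≈ -0.57546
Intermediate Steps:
X(V) = -18 + V
f = 4 + 3*√62 (f = 4 + √(3907 - 3349) = 4 + √558 = 4 + 3*√62 ≈ 27.622)
f/X(t) = (4 + 3*√62)/(-18 - 30) = (4 + 3*√62)/(-48) = (4 + 3*√62)*(-1/48) = -1/12 - √62/16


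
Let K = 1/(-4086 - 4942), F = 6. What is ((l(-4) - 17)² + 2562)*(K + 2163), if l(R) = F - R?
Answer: 50986466993/9028 ≈ 5.6476e+6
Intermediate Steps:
l(R) = 6 - R
K = -1/9028 (K = 1/(-9028) = -1/9028 ≈ -0.00011077)
((l(-4) - 17)² + 2562)*(K + 2163) = (((6 - 1*(-4)) - 17)² + 2562)*(-1/9028 + 2163) = (((6 + 4) - 17)² + 2562)*(19527563/9028) = ((10 - 17)² + 2562)*(19527563/9028) = ((-7)² + 2562)*(19527563/9028) = (49 + 2562)*(19527563/9028) = 2611*(19527563/9028) = 50986466993/9028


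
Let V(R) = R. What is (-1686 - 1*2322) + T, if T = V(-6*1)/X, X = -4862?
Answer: -9743445/2431 ≈ -4008.0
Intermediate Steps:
T = 3/2431 (T = -6*1/(-4862) = -6*(-1/4862) = 3/2431 ≈ 0.0012341)
(-1686 - 1*2322) + T = (-1686 - 1*2322) + 3/2431 = (-1686 - 2322) + 3/2431 = -4008 + 3/2431 = -9743445/2431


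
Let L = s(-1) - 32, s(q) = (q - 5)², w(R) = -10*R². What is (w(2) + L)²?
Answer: 1296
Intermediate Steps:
s(q) = (-5 + q)²
L = 4 (L = (-5 - 1)² - 32 = (-6)² - 32 = 36 - 32 = 4)
(w(2) + L)² = (-10*2² + 4)² = (-10*4 + 4)² = (-40 + 4)² = (-36)² = 1296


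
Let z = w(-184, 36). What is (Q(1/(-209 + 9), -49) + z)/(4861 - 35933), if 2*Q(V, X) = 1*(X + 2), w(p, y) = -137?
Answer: 321/62144 ≈ 0.0051654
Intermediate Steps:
z = -137
Q(V, X) = 1 + X/2 (Q(V, X) = (1*(X + 2))/2 = (1*(2 + X))/2 = (2 + X)/2 = 1 + X/2)
(Q(1/(-209 + 9), -49) + z)/(4861 - 35933) = ((1 + (½)*(-49)) - 137)/(4861 - 35933) = ((1 - 49/2) - 137)/(-31072) = (-47/2 - 137)*(-1/31072) = -321/2*(-1/31072) = 321/62144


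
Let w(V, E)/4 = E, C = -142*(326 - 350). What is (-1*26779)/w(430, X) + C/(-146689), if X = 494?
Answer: -3934918939/289857464 ≈ -13.575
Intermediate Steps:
C = 3408 (C = -142*(-24) = 3408)
w(V, E) = 4*E
(-1*26779)/w(430, X) + C/(-146689) = (-1*26779)/((4*494)) + 3408/(-146689) = -26779/1976 + 3408*(-1/146689) = -26779*1/1976 - 3408/146689 = -26779/1976 - 3408/146689 = -3934918939/289857464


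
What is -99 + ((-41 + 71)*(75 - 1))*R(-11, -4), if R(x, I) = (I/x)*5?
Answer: 43311/11 ≈ 3937.4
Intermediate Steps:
R(x, I) = 5*I/x (R(x, I) = (I/x)*5 = 5*I/x)
-99 + ((-41 + 71)*(75 - 1))*R(-11, -4) = -99 + ((-41 + 71)*(75 - 1))*(5*(-4)/(-11)) = -99 + (30*74)*(5*(-4)*(-1/11)) = -99 + 2220*(20/11) = -99 + 44400/11 = 43311/11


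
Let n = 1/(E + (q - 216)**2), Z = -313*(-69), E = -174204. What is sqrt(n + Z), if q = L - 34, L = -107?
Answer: 17*sqrt(18151361170)/15585 ≈ 146.96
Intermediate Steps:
q = -141 (q = -107 - 34 = -141)
Z = 21597
n = -1/46755 (n = 1/(-174204 + (-141 - 216)**2) = 1/(-174204 + (-357)**2) = 1/(-174204 + 127449) = 1/(-46755) = -1/46755 ≈ -2.1388e-5)
sqrt(n + Z) = sqrt(-1/46755 + 21597) = sqrt(1009767734/46755) = 17*sqrt(18151361170)/15585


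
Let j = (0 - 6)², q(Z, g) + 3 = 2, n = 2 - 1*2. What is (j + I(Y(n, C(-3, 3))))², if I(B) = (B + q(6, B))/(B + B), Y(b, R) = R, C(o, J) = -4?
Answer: 85849/64 ≈ 1341.4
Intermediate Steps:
n = 0 (n = 2 - 2 = 0)
q(Z, g) = -1 (q(Z, g) = -3 + 2 = -1)
j = 36 (j = (-6)² = 36)
I(B) = (-1 + B)/(2*B) (I(B) = (B - 1)/(B + B) = (-1 + B)/((2*B)) = (-1 + B)*(1/(2*B)) = (-1 + B)/(2*B))
(j + I(Y(n, C(-3, 3))))² = (36 + (½)*(-1 - 4)/(-4))² = (36 + (½)*(-¼)*(-5))² = (36 + 5/8)² = (293/8)² = 85849/64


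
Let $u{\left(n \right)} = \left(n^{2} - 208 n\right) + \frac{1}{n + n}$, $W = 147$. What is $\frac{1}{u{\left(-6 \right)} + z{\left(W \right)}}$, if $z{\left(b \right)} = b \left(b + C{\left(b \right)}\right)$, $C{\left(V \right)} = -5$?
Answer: $\frac{12}{265895} \approx 4.5131 \cdot 10^{-5}$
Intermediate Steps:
$u{\left(n \right)} = n^{2} + \frac{1}{2 n} - 208 n$ ($u{\left(n \right)} = \left(n^{2} - 208 n\right) + \frac{1}{2 n} = n^{2} + \frac{1}{2 n} - 208 n$)
$z{\left(b \right)} = b \left(-5 + b\right)$ ($z{\left(b \right)} = b \left(b - 5\right) = b \left(-5 + b\right)$)
$\frac{1}{u{\left(-6 \right)} + z{\left(W \right)}} = \frac{1}{\left(\left(-6\right)^{2} + \frac{1}{2 \left(-6\right)} - -1248\right) + 147 \left(-5 + 147\right)} = \frac{1}{\left(36 + \frac{1}{2} \left(- \frac{1}{6}\right) + 1248\right) + 147 \cdot 142} = \frac{1}{\left(36 - \frac{1}{12} + 1248\right) + 20874} = \frac{1}{\frac{15407}{12} + 20874} = \frac{1}{\frac{265895}{12}} = \frac{12}{265895}$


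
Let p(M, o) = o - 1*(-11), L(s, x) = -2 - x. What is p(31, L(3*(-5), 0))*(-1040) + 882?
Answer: -8478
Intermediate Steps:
p(M, o) = 11 + o (p(M, o) = o + 11 = 11 + o)
p(31, L(3*(-5), 0))*(-1040) + 882 = (11 + (-2 - 1*0))*(-1040) + 882 = (11 + (-2 + 0))*(-1040) + 882 = (11 - 2)*(-1040) + 882 = 9*(-1040) + 882 = -9360 + 882 = -8478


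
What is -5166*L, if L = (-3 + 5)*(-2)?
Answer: 20664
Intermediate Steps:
L = -4 (L = 2*(-2) = -4)
-5166*L = -5166*(-4) = 20664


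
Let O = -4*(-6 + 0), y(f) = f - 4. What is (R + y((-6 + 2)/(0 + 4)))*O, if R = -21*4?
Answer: -2136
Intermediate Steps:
y(f) = -4 + f
O = 24 (O = -4*(-6) = 24)
R = -84
(R + y((-6 + 2)/(0 + 4)))*O = (-84 + (-4 + (-6 + 2)/(0 + 4)))*24 = (-84 + (-4 - 4/4))*24 = (-84 + (-4 - 4*¼))*24 = (-84 + (-4 - 1))*24 = (-84 - 5)*24 = -89*24 = -2136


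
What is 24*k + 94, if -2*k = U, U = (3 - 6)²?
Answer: -14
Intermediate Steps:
U = 9 (U = (-3)² = 9)
k = -9/2 (k = -½*9 = -9/2 ≈ -4.5000)
24*k + 94 = 24*(-9/2) + 94 = -108 + 94 = -14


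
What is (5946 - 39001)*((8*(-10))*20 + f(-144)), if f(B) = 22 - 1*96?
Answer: 55334070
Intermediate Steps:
f(B) = -74 (f(B) = 22 - 96 = -74)
(5946 - 39001)*((8*(-10))*20 + f(-144)) = (5946 - 39001)*((8*(-10))*20 - 74) = -33055*(-80*20 - 74) = -33055*(-1600 - 74) = -33055*(-1674) = 55334070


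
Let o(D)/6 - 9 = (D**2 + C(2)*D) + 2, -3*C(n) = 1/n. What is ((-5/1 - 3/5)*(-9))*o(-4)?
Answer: 41832/5 ≈ 8366.4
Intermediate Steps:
C(n) = -1/(3*n)
o(D) = 66 - D + 6*D**2 (o(D) = 54 + 6*((D**2 + (-1/3/2)*D) + 2) = 54 + 6*((D**2 + (-1/3*1/2)*D) + 2) = 54 + 6*((D**2 - D/6) + 2) = 54 + 6*(2 + D**2 - D/6) = 54 + (12 - D + 6*D**2) = 66 - D + 6*D**2)
((-5/1 - 3/5)*(-9))*o(-4) = ((-5/1 - 3/5)*(-9))*(66 - 1*(-4) + 6*(-4)**2) = ((-5*1 - 3*1/5)*(-9))*(66 + 4 + 6*16) = ((-5 - 3/5)*(-9))*(66 + 4 + 96) = -28/5*(-9)*166 = (252/5)*166 = 41832/5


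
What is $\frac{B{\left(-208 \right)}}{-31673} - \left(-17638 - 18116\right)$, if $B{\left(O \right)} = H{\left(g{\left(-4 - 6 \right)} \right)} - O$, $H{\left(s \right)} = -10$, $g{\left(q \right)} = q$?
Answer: $\frac{1132436244}{31673} \approx 35754.0$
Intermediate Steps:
$B{\left(O \right)} = -10 - O$
$\frac{B{\left(-208 \right)}}{-31673} - \left(-17638 - 18116\right) = \frac{-10 - -208}{-31673} - \left(-17638 - 18116\right) = \left(-10 + 208\right) \left(- \frac{1}{31673}\right) - \left(-17638 - 18116\right) = 198 \left(- \frac{1}{31673}\right) - -35754 = - \frac{198}{31673} + 35754 = \frac{1132436244}{31673}$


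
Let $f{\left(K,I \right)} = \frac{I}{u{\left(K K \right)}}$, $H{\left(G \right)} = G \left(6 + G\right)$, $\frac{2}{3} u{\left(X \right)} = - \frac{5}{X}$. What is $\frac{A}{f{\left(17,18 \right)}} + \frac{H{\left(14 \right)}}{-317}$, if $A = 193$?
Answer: $- \frac{1276945}{1099356} \approx -1.1615$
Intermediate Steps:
$u{\left(X \right)} = - \frac{15}{2 X}$ ($u{\left(X \right)} = \frac{3 \left(- \frac{5}{X}\right)}{2} = - \frac{15}{2 X}$)
$f{\left(K,I \right)} = - \frac{2 I K^{2}}{15}$ ($f{\left(K,I \right)} = \frac{I}{\left(- \frac{15}{2}\right) \frac{1}{K K}} = \frac{I}{\left(- \frac{15}{2}\right) \frac{1}{K^{2}}} = I \left(- \frac{2 K^{2}}{15}\right) = - \frac{2 I K^{2}}{15}$)
$\frac{A}{f{\left(17,18 \right)}} + \frac{H{\left(14 \right)}}{-317} = \frac{193}{\left(- \frac{2}{15}\right) 18 \cdot 17^{2}} + \frac{14 \left(6 + 14\right)}{-317} = \frac{193}{\left(- \frac{2}{15}\right) 18 \cdot 289} + 14 \cdot 20 \left(- \frac{1}{317}\right) = \frac{193}{- \frac{3468}{5}} + 280 \left(- \frac{1}{317}\right) = 193 \left(- \frac{5}{3468}\right) - \frac{280}{317} = - \frac{965}{3468} - \frac{280}{317} = - \frac{1276945}{1099356}$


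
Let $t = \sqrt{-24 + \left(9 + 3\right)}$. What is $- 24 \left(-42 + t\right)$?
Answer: $1008 - 48 i \sqrt{3} \approx 1008.0 - 83.138 i$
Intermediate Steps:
$t = 2 i \sqrt{3}$ ($t = \sqrt{-24 + 12} = \sqrt{-12} = 2 i \sqrt{3} \approx 3.4641 i$)
$- 24 \left(-42 + t\right) = - 24 \left(-42 + 2 i \sqrt{3}\right) = 1008 - 48 i \sqrt{3}$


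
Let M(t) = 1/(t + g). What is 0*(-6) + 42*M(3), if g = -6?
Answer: -14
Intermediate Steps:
M(t) = 1/(-6 + t) (M(t) = 1/(t - 6) = 1/(-6 + t))
0*(-6) + 42*M(3) = 0*(-6) + 42/(-6 + 3) = 0 + 42/(-3) = 0 + 42*(-⅓) = 0 - 14 = -14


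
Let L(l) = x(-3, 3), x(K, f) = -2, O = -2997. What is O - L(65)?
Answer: -2995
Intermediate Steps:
L(l) = -2
O - L(65) = -2997 - 1*(-2) = -2997 + 2 = -2995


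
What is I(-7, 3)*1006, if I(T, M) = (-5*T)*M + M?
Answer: 108648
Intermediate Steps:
I(T, M) = M - 5*M*T (I(T, M) = -5*M*T + M = M - 5*M*T)
I(-7, 3)*1006 = (3*(1 - 5*(-7)))*1006 = (3*(1 + 35))*1006 = (3*36)*1006 = 108*1006 = 108648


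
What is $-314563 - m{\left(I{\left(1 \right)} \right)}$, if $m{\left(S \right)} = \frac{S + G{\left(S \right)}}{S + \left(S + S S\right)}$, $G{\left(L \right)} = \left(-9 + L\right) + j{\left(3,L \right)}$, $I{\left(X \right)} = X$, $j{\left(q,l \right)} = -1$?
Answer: $- \frac{943681}{3} \approx -3.1456 \cdot 10^{5}$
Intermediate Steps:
$G{\left(L \right)} = -10 + L$ ($G{\left(L \right)} = \left(-9 + L\right) - 1 = -10 + L$)
$m{\left(S \right)} = \frac{-10 + 2 S}{S^{2} + 2 S}$ ($m{\left(S \right)} = \frac{S + \left(-10 + S\right)}{S + \left(S + S S\right)} = \frac{-10 + 2 S}{S + \left(S + S^{2}\right)} = \frac{-10 + 2 S}{S^{2} + 2 S}$)
$-314563 - m{\left(I{\left(1 \right)} \right)} = -314563 - \frac{2 \left(-5 + 1\right)}{1 \left(2 + 1\right)} = -314563 - 2 \cdot 1 \cdot \frac{1}{3} \left(-4\right) = -314563 - - \frac{8}{3} = -314563 + \frac{8}{3} = - \frac{943681}{3}$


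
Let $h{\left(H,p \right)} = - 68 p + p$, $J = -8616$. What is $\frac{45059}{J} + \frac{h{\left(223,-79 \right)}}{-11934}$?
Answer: $- \frac{97223099}{17137224} \approx -5.6732$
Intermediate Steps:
$h{\left(H,p \right)} = - 67 p$
$\frac{45059}{J} + \frac{h{\left(223,-79 \right)}}{-11934} = \frac{45059}{-8616} + \frac{\left(-67\right) \left(-79\right)}{-11934} = 45059 \left(- \frac{1}{8616}\right) + 5293 \left(- \frac{1}{11934}\right) = - \frac{45059}{8616} - \frac{5293}{11934} = - \frac{97223099}{17137224}$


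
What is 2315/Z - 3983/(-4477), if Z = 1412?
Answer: 15988251/6321524 ≈ 2.5292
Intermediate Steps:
2315/Z - 3983/(-4477) = 2315/1412 - 3983/(-4477) = 2315*(1/1412) - 3983*(-1/4477) = 2315/1412 + 3983/4477 = 15988251/6321524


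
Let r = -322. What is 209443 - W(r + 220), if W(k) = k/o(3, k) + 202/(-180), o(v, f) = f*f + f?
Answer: 1903847161/9090 ≈ 2.0944e+5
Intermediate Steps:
o(v, f) = f + f² (o(v, f) = f² + f = f + f²)
W(k) = -101/90 + 1/(1 + k) (W(k) = k/((k*(1 + k))) + 202/(-180) = k*(1/(k*(1 + k))) + 202*(-1/180) = 1/(1 + k) - 101/90 = -101/90 + 1/(1 + k))
209443 - W(r + 220) = 209443 - (-11 - 101*(-322 + 220))/(90*(1 + (-322 + 220))) = 209443 - (-11 - 101*(-102))/(90*(1 - 102)) = 209443 - (-11 + 10302)/(90*(-101)) = 209443 - (-1)*10291/(90*101) = 209443 - 1*(-10291/9090) = 209443 + 10291/9090 = 1903847161/9090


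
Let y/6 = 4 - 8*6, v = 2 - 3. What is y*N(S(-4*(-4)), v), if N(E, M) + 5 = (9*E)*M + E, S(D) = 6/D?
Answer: 2112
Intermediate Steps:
v = -1
N(E, M) = -5 + E + 9*E*M (N(E, M) = -5 + ((9*E)*M + E) = -5 + (9*E*M + E) = -5 + (E + 9*E*M) = -5 + E + 9*E*M)
y = -264 (y = 6*(4 - 8*6) = 6*(4 - 48) = 6*(-44) = -264)
y*N(S(-4*(-4)), v) = -264*(-5 + 6/((-4*(-4))) + 9*(6/((-4*(-4))))*(-1)) = -264*(-5 + 6/16 + 9*(6/16)*(-1)) = -264*(-5 + 6*(1/16) + 9*(6*(1/16))*(-1)) = -264*(-5 + 3/8 + 9*(3/8)*(-1)) = -264*(-5 + 3/8 - 27/8) = -264*(-8) = 2112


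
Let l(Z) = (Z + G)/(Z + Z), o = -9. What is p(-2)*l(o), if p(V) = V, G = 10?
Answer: ⅑ ≈ 0.11111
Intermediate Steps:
l(Z) = (10 + Z)/(2*Z) (l(Z) = (Z + 10)/(Z + Z) = (10 + Z)/((2*Z)) = (10 + Z)*(1/(2*Z)) = (10 + Z)/(2*Z))
p(-2)*l(o) = -(10 - 9)/(-9) = -(-1)/9 = -2*(-1/18) = ⅑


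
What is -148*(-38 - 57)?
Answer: 14060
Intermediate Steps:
-148*(-38 - 57) = -148*(-95) = 14060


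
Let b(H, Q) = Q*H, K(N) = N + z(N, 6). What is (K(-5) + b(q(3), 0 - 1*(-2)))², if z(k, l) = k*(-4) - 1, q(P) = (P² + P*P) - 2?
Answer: 2116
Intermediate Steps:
q(P) = -2 + 2*P² (q(P) = (P² + P²) - 2 = 2*P² - 2 = -2 + 2*P²)
z(k, l) = -1 - 4*k (z(k, l) = -4*k - 1 = -1 - 4*k)
K(N) = -1 - 3*N (K(N) = N + (-1 - 4*N) = -1 - 3*N)
b(H, Q) = H*Q
(K(-5) + b(q(3), 0 - 1*(-2)))² = ((-1 - 3*(-5)) + (-2 + 2*3²)*(0 - 1*(-2)))² = ((-1 + 15) + (-2 + 2*9)*(0 + 2))² = (14 + (-2 + 18)*2)² = (14 + 16*2)² = (14 + 32)² = 46² = 2116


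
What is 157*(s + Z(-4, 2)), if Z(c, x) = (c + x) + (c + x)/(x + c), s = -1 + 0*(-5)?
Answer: -314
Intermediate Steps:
s = -1 (s = -1 + 0 = -1)
Z(c, x) = 1 + c + x (Z(c, x) = (c + x) + (c + x)/(c + x) = (c + x) + 1 = 1 + c + x)
157*(s + Z(-4, 2)) = 157*(-1 + (1 - 4 + 2)) = 157*(-1 - 1) = 157*(-2) = -314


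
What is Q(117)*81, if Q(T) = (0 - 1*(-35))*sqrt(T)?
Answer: 8505*sqrt(13) ≈ 30665.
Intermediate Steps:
Q(T) = 35*sqrt(T) (Q(T) = (0 + 35)*sqrt(T) = 35*sqrt(T))
Q(117)*81 = (35*sqrt(117))*81 = (35*(3*sqrt(13)))*81 = (105*sqrt(13))*81 = 8505*sqrt(13)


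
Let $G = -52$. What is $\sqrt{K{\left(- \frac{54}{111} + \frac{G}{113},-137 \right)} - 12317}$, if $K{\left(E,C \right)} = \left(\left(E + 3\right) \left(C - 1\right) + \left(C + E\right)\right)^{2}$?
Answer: $\frac{2 \sqrt{721879717997}}{4181} \approx 406.43$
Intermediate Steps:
$K{\left(E,C \right)} = \left(C + E + \left(-1 + C\right) \left(3 + E\right)\right)^{2}$ ($K{\left(E,C \right)} = \left(\left(3 + E\right) \left(-1 + C\right) + \left(C + E\right)\right)^{2} = \left(\left(-1 + C\right) \left(3 + E\right) + \left(C + E\right)\right)^{2} = \left(C + E + \left(-1 + C\right) \left(3 + E\right)\right)^{2}$)
$\sqrt{K{\left(- \frac{54}{111} + \frac{G}{113},-137 \right)} - 12317} = \sqrt{\left(-3 + 4 \left(-137\right) - 137 \left(- \frac{54}{111} - \frac{52}{113}\right)\right)^{2} - 12317} = \sqrt{\left(-3 - 548 - 137 \left(\left(-54\right) \frac{1}{111} - \frac{52}{113}\right)\right)^{2} - 12317} = \sqrt{\left(-3 - 548 - 137 \left(- \frac{18}{37} - \frac{52}{113}\right)\right)^{2} - 12317} = \sqrt{\left(-3 - 548 - - \frac{542246}{4181}\right)^{2} - 12317} = \sqrt{\left(-3 - 548 + \frac{542246}{4181}\right)^{2} - 12317} = \sqrt{\left(- \frac{1761485}{4181}\right)^{2} - 12317} = \sqrt{\frac{3102829405225}{17480761} - 12317} = \sqrt{\frac{2887518871988}{17480761}} = \frac{2 \sqrt{721879717997}}{4181}$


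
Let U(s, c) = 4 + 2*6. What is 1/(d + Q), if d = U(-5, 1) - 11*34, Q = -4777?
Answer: -1/5135 ≈ -0.00019474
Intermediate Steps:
U(s, c) = 16 (U(s, c) = 4 + 12 = 16)
d = -358 (d = 16 - 11*34 = 16 - 374 = -358)
1/(d + Q) = 1/(-358 - 4777) = 1/(-5135) = -1/5135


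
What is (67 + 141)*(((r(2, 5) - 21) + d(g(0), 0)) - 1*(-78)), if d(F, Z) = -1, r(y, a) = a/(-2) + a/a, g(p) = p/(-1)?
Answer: 11336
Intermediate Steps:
g(p) = -p (g(p) = p*(-1) = -p)
r(y, a) = 1 - a/2 (r(y, a) = a*(-½) + 1 = -a/2 + 1 = 1 - a/2)
(67 + 141)*(((r(2, 5) - 21) + d(g(0), 0)) - 1*(-78)) = (67 + 141)*((((1 - ½*5) - 21) - 1) - 1*(-78)) = 208*((((1 - 5/2) - 21) - 1) + 78) = 208*(((-3/2 - 21) - 1) + 78) = 208*((-45/2 - 1) + 78) = 208*(-47/2 + 78) = 208*(109/2) = 11336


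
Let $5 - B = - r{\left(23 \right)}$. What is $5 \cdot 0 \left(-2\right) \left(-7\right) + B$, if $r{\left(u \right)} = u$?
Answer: $28$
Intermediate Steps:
$B = 28$ ($B = 5 - \left(-1\right) 23 = 5 - -23 = 5 + 23 = 28$)
$5 \cdot 0 \left(-2\right) \left(-7\right) + B = 5 \cdot 0 \left(-2\right) \left(-7\right) + 28 = 0 \left(-2\right) \left(-7\right) + 28 = 0 \left(-7\right) + 28 = 0 + 28 = 28$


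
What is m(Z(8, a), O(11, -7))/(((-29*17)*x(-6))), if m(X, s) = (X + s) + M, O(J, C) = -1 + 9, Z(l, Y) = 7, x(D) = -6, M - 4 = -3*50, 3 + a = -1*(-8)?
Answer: -131/2958 ≈ -0.044287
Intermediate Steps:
a = 5 (a = -3 - 1*(-8) = -3 + 8 = 5)
M = -146 (M = 4 - 3*50 = 4 - 150 = -146)
O(J, C) = 8
m(X, s) = -146 + X + s (m(X, s) = (X + s) - 146 = -146 + X + s)
m(Z(8, a), O(11, -7))/(((-29*17)*x(-6))) = (-146 + 7 + 8)/((-29*17*(-6))) = -131/((-493*(-6))) = -131/2958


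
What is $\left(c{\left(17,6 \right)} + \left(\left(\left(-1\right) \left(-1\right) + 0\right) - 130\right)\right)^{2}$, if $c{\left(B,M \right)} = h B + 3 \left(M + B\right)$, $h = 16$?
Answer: $44944$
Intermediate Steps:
$c{\left(B,M \right)} = 3 M + 19 B$ ($c{\left(B,M \right)} = 16 B + 3 \left(M + B\right) = 16 B + 3 \left(B + M\right) = 16 B + \left(3 B + 3 M\right) = 3 M + 19 B$)
$\left(c{\left(17,6 \right)} + \left(\left(\left(-1\right) \left(-1\right) + 0\right) - 130\right)\right)^{2} = \left(\left(3 \cdot 6 + 19 \cdot 17\right) + \left(\left(\left(-1\right) \left(-1\right) + 0\right) - 130\right)\right)^{2} = \left(\left(18 + 323\right) + \left(\left(1 + 0\right) - 130\right)\right)^{2} = \left(341 + \left(1 - 130\right)\right)^{2} = \left(341 - 129\right)^{2} = 212^{2} = 44944$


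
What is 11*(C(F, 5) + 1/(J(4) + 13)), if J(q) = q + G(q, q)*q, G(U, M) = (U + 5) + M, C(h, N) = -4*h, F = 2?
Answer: -6061/69 ≈ -87.841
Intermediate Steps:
G(U, M) = 5 + M + U (G(U, M) = (5 + U) + M = 5 + M + U)
J(q) = q + q*(5 + 2*q) (J(q) = q + (5 + q + q)*q = q + (5 + 2*q)*q = q + q*(5 + 2*q))
11*(C(F, 5) + 1/(J(4) + 13)) = 11*(-4*2 + 1/(2*4*(3 + 4) + 13)) = 11*(-8 + 1/(2*4*7 + 13)) = 11*(-8 + 1/(56 + 13)) = 11*(-8 + 1/69) = 11*(-551/69) = -6061/69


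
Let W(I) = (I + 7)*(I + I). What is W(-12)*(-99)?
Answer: -11880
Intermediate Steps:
W(I) = 2*I*(7 + I) (W(I) = (7 + I)*(2*I) = 2*I*(7 + I))
W(-12)*(-99) = (2*(-12)*(7 - 12))*(-99) = (2*(-12)*(-5))*(-99) = 120*(-99) = -11880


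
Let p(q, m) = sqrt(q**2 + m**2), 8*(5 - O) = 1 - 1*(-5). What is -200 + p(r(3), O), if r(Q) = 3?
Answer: -200 + sqrt(433)/4 ≈ -194.80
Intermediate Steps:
O = 17/4 (O = 5 - (1 - 1*(-5))/8 = 5 - (1 + 5)/8 = 5 - 1/8*6 = 5 - 3/4 = 17/4 ≈ 4.2500)
p(q, m) = sqrt(m**2 + q**2)
-200 + p(r(3), O) = -200 + sqrt((17/4)**2 + 3**2) = -200 + sqrt(289/16 + 9) = -200 + sqrt(433/16) = -200 + sqrt(433)/4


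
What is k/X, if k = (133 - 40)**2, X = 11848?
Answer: 8649/11848 ≈ 0.73000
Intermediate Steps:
k = 8649 (k = 93**2 = 8649)
k/X = 8649/11848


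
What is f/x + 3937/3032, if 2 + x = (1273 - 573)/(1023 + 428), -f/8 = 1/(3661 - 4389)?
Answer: 392252251/303779112 ≈ 1.2912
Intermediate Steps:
f = 1/91 (f = -8/(3661 - 4389) = -8/(-728) = -8*(-1/728) = 1/91 ≈ 0.010989)
x = -2202/1451 (x = -2 + (1273 - 573)/(1023 + 428) = -2 + 700/1451 = -2202/1451 ≈ -1.5176)
f/x + 3937/3032 = 1/(91*(-2202/1451)) + 3937/3032 = (1/91)*(-1451/2202) + 3937*(1/3032) = -1451/200382 + 3937/3032 = 392252251/303779112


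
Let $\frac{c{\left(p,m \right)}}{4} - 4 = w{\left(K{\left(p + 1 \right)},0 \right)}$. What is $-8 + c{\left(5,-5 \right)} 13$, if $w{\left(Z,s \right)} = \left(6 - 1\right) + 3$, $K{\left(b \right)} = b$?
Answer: $616$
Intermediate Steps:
$w{\left(Z,s \right)} = 8$ ($w{\left(Z,s \right)} = 5 + 3 = 8$)
$c{\left(p,m \right)} = 48$ ($c{\left(p,m \right)} = 16 + 4 \cdot 8 = 16 + 32 = 48$)
$-8 + c{\left(5,-5 \right)} 13 = -8 + 48 \cdot 13 = -8 + 624 = 616$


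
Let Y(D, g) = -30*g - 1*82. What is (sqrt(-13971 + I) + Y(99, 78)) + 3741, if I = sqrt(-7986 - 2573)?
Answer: 1319 + sqrt(-13971 + I*sqrt(10559)) ≈ 1319.4 + 118.2*I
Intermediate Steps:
Y(D, g) = -82 - 30*g (Y(D, g) = -30*g - 82 = -82 - 30*g)
I = I*sqrt(10559) (I = sqrt(-10559) = I*sqrt(10559) ≈ 102.76*I)
(sqrt(-13971 + I) + Y(99, 78)) + 3741 = (sqrt(-13971 + I*sqrt(10559)) + (-82 - 30*78)) + 3741 = (sqrt(-13971 + I*sqrt(10559)) + (-82 - 2340)) + 3741 = (sqrt(-13971 + I*sqrt(10559)) - 2422) + 3741 = (-2422 + sqrt(-13971 + I*sqrt(10559))) + 3741 = 1319 + sqrt(-13971 + I*sqrt(10559))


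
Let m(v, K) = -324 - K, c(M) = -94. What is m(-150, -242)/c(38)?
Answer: 41/47 ≈ 0.87234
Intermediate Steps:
m(-150, -242)/c(38) = (-324 - 1*(-242))/(-94) = (-324 + 242)*(-1/94) = -82*(-1/94) = 41/47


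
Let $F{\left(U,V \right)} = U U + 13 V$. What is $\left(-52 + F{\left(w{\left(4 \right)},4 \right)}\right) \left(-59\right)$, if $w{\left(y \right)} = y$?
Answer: $-944$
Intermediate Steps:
$F{\left(U,V \right)} = U^{2} + 13 V$
$\left(-52 + F{\left(w{\left(4 \right)},4 \right)}\right) \left(-59\right) = \left(-52 + \left(4^{2} + 13 \cdot 4\right)\right) \left(-59\right) = \left(-52 + \left(16 + 52\right)\right) \left(-59\right) = \left(-52 + 68\right) \left(-59\right) = 16 \left(-59\right) = -944$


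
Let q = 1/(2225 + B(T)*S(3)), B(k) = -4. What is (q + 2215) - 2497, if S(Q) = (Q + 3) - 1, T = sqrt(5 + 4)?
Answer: -621809/2205 ≈ -282.00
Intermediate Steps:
T = 3 (T = sqrt(9) = 3)
S(Q) = 2 + Q (S(Q) = (3 + Q) - 1 = 2 + Q)
q = 1/2205 (q = 1/(2225 - 4*(2 + 3)) = 1/(2225 - 4*5) = 1/(2225 - 20) = 1/2205 ≈ 0.00045351)
(q + 2215) - 2497 = (1/2205 + 2215) - 2497 = 4884076/2205 - 2497 = -621809/2205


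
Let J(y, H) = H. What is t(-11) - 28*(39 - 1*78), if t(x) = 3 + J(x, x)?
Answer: 1084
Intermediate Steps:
t(x) = 3 + x
t(-11) - 28*(39 - 1*78) = (3 - 11) - 28*(39 - 1*78) = -8 - 28*(39 - 78) = -8 - 28*(-39) = -8 + 1092 = 1084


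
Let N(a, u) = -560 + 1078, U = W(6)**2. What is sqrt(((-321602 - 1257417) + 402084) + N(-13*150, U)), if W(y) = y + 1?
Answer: 3*I*sqrt(130713) ≈ 1084.6*I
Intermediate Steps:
W(y) = 1 + y
U = 49 (U = (1 + 6)**2 = 7**2 = 49)
N(a, u) = 518
sqrt(((-321602 - 1257417) + 402084) + N(-13*150, U)) = sqrt(((-321602 - 1257417) + 402084) + 518) = sqrt((-1579019 + 402084) + 518) = sqrt(-1176935 + 518) = sqrt(-1176417) = 3*I*sqrt(130713)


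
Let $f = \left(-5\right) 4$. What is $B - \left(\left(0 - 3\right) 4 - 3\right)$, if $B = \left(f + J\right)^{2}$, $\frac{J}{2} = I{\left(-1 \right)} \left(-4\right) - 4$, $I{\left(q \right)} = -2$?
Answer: $159$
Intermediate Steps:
$f = -20$
$J = 8$ ($J = 2 \left(\left(-2\right) \left(-4\right) - 4\right) = 2 \left(8 - 4\right) = 2 \cdot 4 = 8$)
$B = 144$ ($B = \left(-20 + 8\right)^{2} = \left(-12\right)^{2} = 144$)
$B - \left(\left(0 - 3\right) 4 - 3\right) = 144 - \left(\left(0 - 3\right) 4 - 3\right) = 144 - \left(\left(-3\right) 4 - 3\right) = 144 - \left(-12 - 3\right) = 144 - -15 = 144 + 15 = 159$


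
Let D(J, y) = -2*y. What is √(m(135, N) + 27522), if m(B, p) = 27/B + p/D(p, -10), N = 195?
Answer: √2753195/10 ≈ 165.93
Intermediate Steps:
m(B, p) = 27/B + p/20 (m(B, p) = 27/B + p/((-2*(-10))) = 27/B + p/20)
√(m(135, N) + 27522) = √((27/135 + (1/20)*195) + 27522) = √((27*(1/135) + 39/4) + 27522) = √((⅕ + 39/4) + 27522) = √(199/20 + 27522) = √(550639/20) = √2753195/10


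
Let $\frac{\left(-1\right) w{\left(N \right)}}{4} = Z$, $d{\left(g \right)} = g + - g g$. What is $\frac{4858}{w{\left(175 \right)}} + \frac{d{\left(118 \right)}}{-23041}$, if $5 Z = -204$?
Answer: $\frac{285465793}{9400728} \approx 30.366$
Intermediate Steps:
$d{\left(g \right)} = g - g^{2}$
$Z = - \frac{204}{5}$ ($Z = \frac{1}{5} \left(-204\right) = - \frac{204}{5} \approx -40.8$)
$w{\left(N \right)} = \frac{816}{5}$ ($w{\left(N \right)} = \left(-4\right) \left(- \frac{204}{5}\right) = \frac{816}{5}$)
$\frac{4858}{w{\left(175 \right)}} + \frac{d{\left(118 \right)}}{-23041} = \frac{4858}{\frac{816}{5}} + \frac{118 \left(1 - 118\right)}{-23041} = 4858 \cdot \frac{5}{816} + 118 \left(1 - 118\right) \left(- \frac{1}{23041}\right) = \frac{12145}{408} + 118 \left(-117\right) \left(- \frac{1}{23041}\right) = \frac{12145}{408} - - \frac{13806}{23041} = \frac{12145}{408} + \frac{13806}{23041} = \frac{285465793}{9400728}$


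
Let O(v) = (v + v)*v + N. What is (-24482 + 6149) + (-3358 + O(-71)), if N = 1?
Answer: -11608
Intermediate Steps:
O(v) = 1 + 2*v² (O(v) = (v + v)*v + 1 = (2*v)*v + 1 = 2*v² + 1 = 1 + 2*v²)
(-24482 + 6149) + (-3358 + O(-71)) = (-24482 + 6149) + (-3358 + (1 + 2*(-71)²)) = -18333 + (-3358 + (1 + 2*5041)) = -18333 + (-3358 + (1 + 10082)) = -18333 + (-3358 + 10083) = -18333 + 6725 = -11608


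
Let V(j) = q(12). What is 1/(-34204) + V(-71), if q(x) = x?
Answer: 410447/34204 ≈ 12.000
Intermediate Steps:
V(j) = 12
1/(-34204) + V(-71) = 1/(-34204) + 12 = -1/34204 + 12 = 410447/34204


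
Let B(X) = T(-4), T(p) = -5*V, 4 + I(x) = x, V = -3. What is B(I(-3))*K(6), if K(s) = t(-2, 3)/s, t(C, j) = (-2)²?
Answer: 10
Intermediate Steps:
I(x) = -4 + x
t(C, j) = 4
T(p) = 15 (T(p) = -5*(-3) = 15)
K(s) = 4/s
B(X) = 15
B(I(-3))*K(6) = 15*(4/6) = 15*(4*(⅙)) = 15*(⅔) = 10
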